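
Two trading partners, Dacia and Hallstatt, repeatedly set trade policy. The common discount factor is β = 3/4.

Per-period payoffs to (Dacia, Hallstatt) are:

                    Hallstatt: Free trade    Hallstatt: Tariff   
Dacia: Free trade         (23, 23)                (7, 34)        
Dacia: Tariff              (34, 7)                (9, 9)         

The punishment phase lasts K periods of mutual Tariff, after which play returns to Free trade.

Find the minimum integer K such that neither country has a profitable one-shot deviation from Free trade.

IC: β(1−β^K)/(1−β) ≥ (34−23)/(23−9) = 11/14.
With β = 3/4: need 1 − β^K ≥ 11/14·(1−3/4)/(3/4), i.e. β^K ≤ 0.7381.
Since (3/4)^1 = 0.7500 and (3/4)^2 = 0.5625, the smallest such K is 2.

2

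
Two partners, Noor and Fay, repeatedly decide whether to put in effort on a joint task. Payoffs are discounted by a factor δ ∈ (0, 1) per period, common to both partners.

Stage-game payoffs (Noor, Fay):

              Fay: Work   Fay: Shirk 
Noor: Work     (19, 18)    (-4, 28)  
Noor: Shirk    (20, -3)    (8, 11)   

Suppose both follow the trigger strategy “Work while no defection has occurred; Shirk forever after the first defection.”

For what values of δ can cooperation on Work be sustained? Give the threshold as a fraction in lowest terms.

10/17

For Noor: deviation gain 20−19 = 1, per-period punishment loss 19−8 = 11. IC gives δ ≥ 1/12.
For Fay: gain 10, loss 7 per period, so δ ≥ 10/17.
The tighter constraint is Fay's, so cooperation needs δ ≥ 10/17.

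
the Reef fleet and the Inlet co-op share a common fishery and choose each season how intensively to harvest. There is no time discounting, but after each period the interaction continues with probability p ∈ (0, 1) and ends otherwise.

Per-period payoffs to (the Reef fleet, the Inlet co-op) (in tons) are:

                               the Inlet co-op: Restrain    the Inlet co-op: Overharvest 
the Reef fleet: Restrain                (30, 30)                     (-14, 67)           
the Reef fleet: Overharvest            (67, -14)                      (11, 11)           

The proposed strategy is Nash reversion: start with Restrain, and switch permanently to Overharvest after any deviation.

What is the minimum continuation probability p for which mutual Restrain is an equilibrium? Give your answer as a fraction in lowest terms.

With no time discounting, the continuation probability p plays the role of the discount factor.
Grim-trigger IC: 30/(1−p) ≥ 67 + 11p/(1−p) ⇒ p ≥ (67−30)/(67−11) = 37/56.

37/56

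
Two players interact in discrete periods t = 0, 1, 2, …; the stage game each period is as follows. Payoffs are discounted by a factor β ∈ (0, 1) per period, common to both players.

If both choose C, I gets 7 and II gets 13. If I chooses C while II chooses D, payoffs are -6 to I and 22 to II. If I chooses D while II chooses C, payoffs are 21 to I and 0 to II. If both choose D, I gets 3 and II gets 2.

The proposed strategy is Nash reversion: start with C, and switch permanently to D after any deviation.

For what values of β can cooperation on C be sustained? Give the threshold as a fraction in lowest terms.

I: cooperation gives 7 each period; deviation gives 21 once then 3 forever.
  7/(1−β) ≥ 21 + 3β/(1−β) ⇒ β ≥ 14/18 = 7/9.
II: cooperation gives 13 each period; deviation gives 22 once then 2 forever.
  β ≥ 9/20.
Both must hold, so the binding constraint is I's: β ≥ 7/9.

7/9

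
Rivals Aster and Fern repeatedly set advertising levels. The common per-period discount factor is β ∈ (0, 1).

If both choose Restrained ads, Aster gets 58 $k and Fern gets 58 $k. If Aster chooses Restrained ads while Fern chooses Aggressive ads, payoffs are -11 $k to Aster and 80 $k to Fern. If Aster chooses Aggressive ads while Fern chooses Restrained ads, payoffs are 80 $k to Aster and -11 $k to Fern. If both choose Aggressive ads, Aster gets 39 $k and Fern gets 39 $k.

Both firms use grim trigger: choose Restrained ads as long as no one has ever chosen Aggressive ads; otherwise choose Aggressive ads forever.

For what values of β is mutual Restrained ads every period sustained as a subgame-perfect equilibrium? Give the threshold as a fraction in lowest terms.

22/41

Cooperation forever yields 58 each period: 58/(1−β).
Deviating yields 80 once, then 39 forever: 80 + 39β/(1−β).
No profitable deviation requires 58/(1−β) ≥ 80 + 39β/(1−β).
Multiplying by (1−β): 58 ≥ 80(1−β) + 39β = 80 − 41β.
So 41β ≥ 22, i.e. β ≥ 22/41.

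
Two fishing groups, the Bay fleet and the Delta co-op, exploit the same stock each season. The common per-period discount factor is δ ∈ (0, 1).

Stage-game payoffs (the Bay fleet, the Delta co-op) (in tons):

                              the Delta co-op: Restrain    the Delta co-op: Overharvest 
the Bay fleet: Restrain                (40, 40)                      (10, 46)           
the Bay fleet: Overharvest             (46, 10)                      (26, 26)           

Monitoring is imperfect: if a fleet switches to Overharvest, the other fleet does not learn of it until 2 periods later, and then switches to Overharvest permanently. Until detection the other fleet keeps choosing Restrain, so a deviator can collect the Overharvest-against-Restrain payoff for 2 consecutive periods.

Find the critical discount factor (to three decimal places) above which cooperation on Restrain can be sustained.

A deviator earns 46 for 2 periods, then 26 forever; cooperating earns 40 forever. Multiplying the IC by (1−δ):
40 ≥ 46(1−δ^2) + 26δ^2, so 20·δ^2 ≥ 6 and δ^2 ≥ 3/10.
δ ≥ (3/10)^(1/2) ≈ 0.548.

0.548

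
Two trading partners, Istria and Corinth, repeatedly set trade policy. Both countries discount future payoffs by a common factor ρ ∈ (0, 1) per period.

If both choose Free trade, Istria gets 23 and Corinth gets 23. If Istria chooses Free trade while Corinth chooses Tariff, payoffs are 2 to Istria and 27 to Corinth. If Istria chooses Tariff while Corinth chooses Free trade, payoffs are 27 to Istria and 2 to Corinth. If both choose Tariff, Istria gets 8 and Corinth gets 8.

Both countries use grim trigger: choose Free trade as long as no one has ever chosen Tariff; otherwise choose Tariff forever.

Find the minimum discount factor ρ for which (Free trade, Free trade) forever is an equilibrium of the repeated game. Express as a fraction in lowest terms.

4/19

Under grim trigger the critical discount factor is (T−C)/(T−P) with T = 27, C = 23, P = 8.
ρ* = (27−23)/(27−8) = 4/19.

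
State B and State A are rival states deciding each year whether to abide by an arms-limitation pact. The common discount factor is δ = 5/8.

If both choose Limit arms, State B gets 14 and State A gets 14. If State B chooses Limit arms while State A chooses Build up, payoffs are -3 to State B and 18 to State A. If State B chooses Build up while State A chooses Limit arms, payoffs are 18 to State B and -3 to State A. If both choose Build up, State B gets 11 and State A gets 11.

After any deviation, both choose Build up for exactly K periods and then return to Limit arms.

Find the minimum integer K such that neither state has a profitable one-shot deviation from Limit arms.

Need Σ_{k=1}^{K} δ^k ≥ (18−14)/(14−11) = 1.3333 at δ = 5/8.
At K = 3 the sum is 1.2598 < 1.3333; at K = 4 it is 1.4124 ≥ 1.3333.
So the minimum punishment length is K = 4.

4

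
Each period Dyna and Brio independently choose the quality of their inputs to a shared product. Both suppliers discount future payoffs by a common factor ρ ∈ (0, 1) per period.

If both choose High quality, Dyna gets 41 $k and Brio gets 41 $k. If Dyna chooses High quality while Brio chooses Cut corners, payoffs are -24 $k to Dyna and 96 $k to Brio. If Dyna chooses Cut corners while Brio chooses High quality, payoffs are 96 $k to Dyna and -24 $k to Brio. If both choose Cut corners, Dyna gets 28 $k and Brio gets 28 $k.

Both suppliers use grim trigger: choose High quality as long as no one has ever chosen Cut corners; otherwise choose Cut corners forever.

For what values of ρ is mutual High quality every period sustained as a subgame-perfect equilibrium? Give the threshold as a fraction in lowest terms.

55/68

Under grim trigger the critical discount factor is (T−C)/(T−P) with T = 96, C = 41, P = 28.
ρ* = (96−41)/(96−28) = 55/68.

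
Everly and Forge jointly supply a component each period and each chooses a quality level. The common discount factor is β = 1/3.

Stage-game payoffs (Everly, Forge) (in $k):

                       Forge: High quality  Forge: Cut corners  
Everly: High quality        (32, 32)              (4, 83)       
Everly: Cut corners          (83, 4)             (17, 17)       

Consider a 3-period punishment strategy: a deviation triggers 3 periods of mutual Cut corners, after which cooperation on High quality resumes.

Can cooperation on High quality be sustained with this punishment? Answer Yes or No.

No

A one-shot deviation gives 83 now, then 17 for 3 periods, then back to 32.
Gain from deviating: (83−32) today; loss: (32−17) in each of the next 3 periods.
No-deviation condition: (32−17)(β+…+β^3) ≥ 83−32, i.e. β+…+β^3 ≥ 17/5.
At β = 1/3: β+…+β^3 = 0.4815 < 3.4000.
So cooperation is not sustainable.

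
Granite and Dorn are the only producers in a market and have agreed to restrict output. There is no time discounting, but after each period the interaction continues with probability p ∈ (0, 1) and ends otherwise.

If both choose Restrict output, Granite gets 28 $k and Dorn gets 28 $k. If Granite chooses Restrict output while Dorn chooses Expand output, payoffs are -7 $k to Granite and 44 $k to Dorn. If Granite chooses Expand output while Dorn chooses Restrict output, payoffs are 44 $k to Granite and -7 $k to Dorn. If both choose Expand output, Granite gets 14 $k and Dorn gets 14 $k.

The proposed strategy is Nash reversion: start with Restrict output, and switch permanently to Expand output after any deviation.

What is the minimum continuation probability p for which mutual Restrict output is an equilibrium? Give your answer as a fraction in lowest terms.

8/15

Expected cooperation value is 28 + p·28 + p²·28 + … = 28/(1−p); deviation gives 44 + p·14/(1−p).
28 ≥ 44(1−p) + 14p ⇒ 30p ≥ 16 ⇒ p ≥ 16/30 = 8/15.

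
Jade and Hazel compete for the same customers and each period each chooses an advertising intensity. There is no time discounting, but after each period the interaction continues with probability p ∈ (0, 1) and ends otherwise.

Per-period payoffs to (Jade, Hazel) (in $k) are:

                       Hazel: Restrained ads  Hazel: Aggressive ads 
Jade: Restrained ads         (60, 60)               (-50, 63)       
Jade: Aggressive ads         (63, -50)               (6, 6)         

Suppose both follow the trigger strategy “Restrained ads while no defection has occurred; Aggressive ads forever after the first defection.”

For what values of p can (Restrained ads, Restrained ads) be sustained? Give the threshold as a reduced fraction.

With no time discounting, the continuation probability p plays the role of the discount factor.
Grim-trigger IC: 60/(1−p) ≥ 63 + 6p/(1−p) ⇒ p ≥ (63−60)/(63−6) = 1/19.

1/19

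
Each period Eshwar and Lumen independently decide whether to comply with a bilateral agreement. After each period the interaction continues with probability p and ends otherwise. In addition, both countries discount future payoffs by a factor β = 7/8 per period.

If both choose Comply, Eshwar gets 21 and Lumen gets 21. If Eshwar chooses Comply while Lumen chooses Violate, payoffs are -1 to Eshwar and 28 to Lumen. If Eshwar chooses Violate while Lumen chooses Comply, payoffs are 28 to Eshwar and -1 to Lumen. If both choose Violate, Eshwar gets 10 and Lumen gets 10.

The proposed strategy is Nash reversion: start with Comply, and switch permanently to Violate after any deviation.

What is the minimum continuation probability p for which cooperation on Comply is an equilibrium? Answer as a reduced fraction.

Expected continuation weight on next period's payoff is β·p = 7/8·p, which plays the role of the discount factor.
Cooperation requires 7/8·p ≥ (28−21)/(28−10) = 7/18, hence p ≥ 4/9.

4/9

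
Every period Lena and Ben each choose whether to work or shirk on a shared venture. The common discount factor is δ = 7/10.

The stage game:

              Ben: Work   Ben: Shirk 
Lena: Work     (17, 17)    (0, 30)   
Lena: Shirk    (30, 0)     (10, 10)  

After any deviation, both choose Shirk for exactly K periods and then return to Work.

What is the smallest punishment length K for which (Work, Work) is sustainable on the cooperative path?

5

IC: δ(1−δ^K)/(1−δ) ≥ (30−17)/(17−10) = 13/7.
With δ = 7/10: need 1 − δ^K ≥ 13/7·(1−7/10)/(7/10), i.e. δ^K ≤ 0.2041.
Since (7/10)^4 = 0.2401 and (7/10)^5 = 0.1681, the smallest such K is 5.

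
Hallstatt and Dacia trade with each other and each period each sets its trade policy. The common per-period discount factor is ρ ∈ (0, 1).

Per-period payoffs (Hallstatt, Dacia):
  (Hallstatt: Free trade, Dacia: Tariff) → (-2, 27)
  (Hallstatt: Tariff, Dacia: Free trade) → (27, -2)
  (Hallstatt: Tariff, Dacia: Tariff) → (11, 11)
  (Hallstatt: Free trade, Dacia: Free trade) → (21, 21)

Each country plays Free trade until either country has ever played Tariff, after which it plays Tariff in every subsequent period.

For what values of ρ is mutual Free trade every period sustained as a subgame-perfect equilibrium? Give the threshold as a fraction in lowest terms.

Cooperation forever yields 21 each period: 21/(1−ρ).
Deviating yields 27 once, then 11 forever: 27 + 11ρ/(1−ρ).
No profitable deviation requires 21/(1−ρ) ≥ 27 + 11ρ/(1−ρ).
Multiplying by (1−ρ): 21 ≥ 27(1−ρ) + 11ρ = 27 − 16ρ.
So 16ρ ≥ 6, i.e. ρ ≥ 6/16 = 3/8.

3/8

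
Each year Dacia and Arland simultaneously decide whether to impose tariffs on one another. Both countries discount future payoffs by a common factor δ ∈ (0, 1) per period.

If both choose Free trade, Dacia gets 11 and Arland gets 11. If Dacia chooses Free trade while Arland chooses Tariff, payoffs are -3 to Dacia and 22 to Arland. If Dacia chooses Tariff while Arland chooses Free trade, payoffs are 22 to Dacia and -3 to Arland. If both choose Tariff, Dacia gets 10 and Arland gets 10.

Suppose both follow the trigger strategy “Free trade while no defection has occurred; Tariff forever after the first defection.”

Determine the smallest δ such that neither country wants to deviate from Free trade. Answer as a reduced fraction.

11/12

One-period gain from deviating is 22 − 11 = 11. The loss is 11 − 10 = 1 in every subsequent period, with present value 1·δ/(1−δ).
Deviation is unprofitable when 1·δ/(1−δ) ≥ 11, i.e. δ/(1−δ) ≥ 11.
Equivalently δ ≥ 11/(11+1) = 11/12.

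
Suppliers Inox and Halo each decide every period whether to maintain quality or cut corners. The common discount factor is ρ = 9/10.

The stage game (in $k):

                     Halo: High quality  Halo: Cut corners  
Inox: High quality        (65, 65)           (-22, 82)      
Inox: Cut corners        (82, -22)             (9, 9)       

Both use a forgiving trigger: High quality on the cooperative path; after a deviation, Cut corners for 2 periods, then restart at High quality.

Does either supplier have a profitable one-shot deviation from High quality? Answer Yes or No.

A one-shot deviation gives 82 now, then 9 for 2 periods, then back to 65.
Gain from deviating: (82−65) today; loss: (65−9) in each of the next 2 periods.
No-deviation condition: (65−9)(ρ+…+ρ^2) ≥ 82−65, i.e. ρ+…+ρ^2 ≥ 17/56.
At ρ = 9/10: ρ+…+ρ^2 = 1.7100 ≥ 0.3036.
So cooperation is sustainable.

No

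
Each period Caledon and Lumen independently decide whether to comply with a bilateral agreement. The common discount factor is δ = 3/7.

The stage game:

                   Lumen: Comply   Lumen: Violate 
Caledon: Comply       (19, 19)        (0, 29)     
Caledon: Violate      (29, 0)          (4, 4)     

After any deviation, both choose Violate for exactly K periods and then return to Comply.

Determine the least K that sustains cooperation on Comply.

3

No profitable deviation requires (19−4)(δ+…+δ^K) ≥ 29−19, i.e. δ+…+δ^K ≥ 2/3 ≈ 0.6667.
With δ = 3/7, the partial sums are K=1: 0.4286, K=2: 0.6122, K=3: 0.6910.
K = 3 is the first length at which the sum reaches 0.6667.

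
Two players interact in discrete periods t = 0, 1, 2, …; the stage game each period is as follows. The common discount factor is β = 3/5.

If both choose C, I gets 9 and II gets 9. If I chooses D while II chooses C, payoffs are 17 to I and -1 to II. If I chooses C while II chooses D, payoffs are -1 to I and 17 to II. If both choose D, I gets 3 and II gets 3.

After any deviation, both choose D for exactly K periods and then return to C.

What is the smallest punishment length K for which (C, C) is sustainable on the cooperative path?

IC: β(1−β^K)/(1−β) ≥ (17−9)/(9−3) = 4/3.
With β = 3/5: need 1 − β^K ≥ 4/3·(1−3/5)/(3/5), i.e. β^K ≤ 0.1111.
Since (3/5)^4 = 0.1296 and (3/5)^5 = 0.0778, the smallest such K is 5.

5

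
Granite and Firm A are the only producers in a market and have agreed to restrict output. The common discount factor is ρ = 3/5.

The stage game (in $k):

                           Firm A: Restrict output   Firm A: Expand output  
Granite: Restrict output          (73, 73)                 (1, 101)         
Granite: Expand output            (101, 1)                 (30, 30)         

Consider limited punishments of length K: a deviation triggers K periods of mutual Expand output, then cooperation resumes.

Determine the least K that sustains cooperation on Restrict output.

IC: ρ(1−ρ^K)/(1−ρ) ≥ (101−73)/(73−30) = 28/43.
With ρ = 3/5: need 1 − ρ^K ≥ 28/43·(1−3/5)/(3/5), i.e. ρ^K ≤ 0.5659.
Since (3/5)^1 = 0.6000 and (3/5)^2 = 0.3600, the smallest such K is 2.

2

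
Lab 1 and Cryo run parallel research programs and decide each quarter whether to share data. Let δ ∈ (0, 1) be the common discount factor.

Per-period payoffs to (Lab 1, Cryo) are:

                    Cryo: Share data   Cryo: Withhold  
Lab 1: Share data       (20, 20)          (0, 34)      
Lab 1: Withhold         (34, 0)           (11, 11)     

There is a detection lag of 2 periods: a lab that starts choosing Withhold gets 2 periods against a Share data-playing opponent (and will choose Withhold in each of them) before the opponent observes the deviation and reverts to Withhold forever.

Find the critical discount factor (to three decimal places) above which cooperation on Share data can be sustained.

A deviator earns 34 for 2 periods, then 11 forever; cooperating earns 20 forever. Multiplying the IC by (1−δ):
20 ≥ 34(1−δ^2) + 11δ^2, so 23·δ^2 ≥ 14 and δ^2 ≥ 14/23.
δ ≥ (14/23)^(1/2) ≈ 0.780.

0.780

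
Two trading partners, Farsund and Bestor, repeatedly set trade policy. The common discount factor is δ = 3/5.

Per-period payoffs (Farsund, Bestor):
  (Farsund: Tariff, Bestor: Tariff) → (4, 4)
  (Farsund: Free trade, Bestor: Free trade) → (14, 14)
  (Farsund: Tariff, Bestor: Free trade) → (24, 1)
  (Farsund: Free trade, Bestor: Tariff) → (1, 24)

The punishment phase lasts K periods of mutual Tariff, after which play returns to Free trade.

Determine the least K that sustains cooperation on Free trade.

IC: δ(1−δ^K)/(1−δ) ≥ (24−14)/(14−4) = 1.
With δ = 3/5: need 1 − δ^K ≥ 1·(1−3/5)/(3/5), i.e. δ^K ≤ 0.3333.
Since (3/5)^2 = 0.3600 and (3/5)^3 = 0.2160, the smallest such K is 3.

3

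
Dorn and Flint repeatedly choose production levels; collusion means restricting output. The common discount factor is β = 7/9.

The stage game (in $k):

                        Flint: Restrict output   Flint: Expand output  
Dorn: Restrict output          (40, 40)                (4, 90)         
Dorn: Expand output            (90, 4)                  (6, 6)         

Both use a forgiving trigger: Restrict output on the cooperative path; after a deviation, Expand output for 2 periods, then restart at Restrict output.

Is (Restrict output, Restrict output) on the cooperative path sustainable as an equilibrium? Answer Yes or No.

No

IC: β+…+β^2 ≥ (90−40)/(40−6) = 25/17.
At β = 7/9: partial sum = 1.3827 < 1.4706. Cooperation not sustainable.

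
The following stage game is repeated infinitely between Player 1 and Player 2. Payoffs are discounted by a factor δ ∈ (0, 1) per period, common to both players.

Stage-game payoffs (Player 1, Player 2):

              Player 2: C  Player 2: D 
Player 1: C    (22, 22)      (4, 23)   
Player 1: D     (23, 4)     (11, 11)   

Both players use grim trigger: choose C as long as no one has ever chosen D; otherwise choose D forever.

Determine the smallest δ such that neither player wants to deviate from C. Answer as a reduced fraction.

1/12

Cooperation forever yields 22 each period: 22/(1−δ).
Deviating yields 23 once, then 11 forever: 23 + 11δ/(1−δ).
No profitable deviation requires 22/(1−δ) ≥ 23 + 11δ/(1−δ).
Multiplying by (1−δ): 22 ≥ 23(1−δ) + 11δ = 23 − 12δ.
So 12δ ≥ 1, i.e. δ ≥ 1/12.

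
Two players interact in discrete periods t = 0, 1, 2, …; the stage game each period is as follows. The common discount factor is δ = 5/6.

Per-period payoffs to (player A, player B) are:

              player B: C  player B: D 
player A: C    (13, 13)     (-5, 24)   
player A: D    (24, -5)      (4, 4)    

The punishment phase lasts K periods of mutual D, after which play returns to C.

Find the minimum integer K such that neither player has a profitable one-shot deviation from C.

IC: δ(1−δ^K)/(1−δ) ≥ (24−13)/(13−4) = 11/9.
With δ = 5/6: need 1 − δ^K ≥ 11/9·(1−5/6)/(5/6), i.e. δ^K ≤ 0.7556.
Since (5/6)^1 = 0.8333 and (5/6)^2 = 0.6944, the smallest such K is 2.

2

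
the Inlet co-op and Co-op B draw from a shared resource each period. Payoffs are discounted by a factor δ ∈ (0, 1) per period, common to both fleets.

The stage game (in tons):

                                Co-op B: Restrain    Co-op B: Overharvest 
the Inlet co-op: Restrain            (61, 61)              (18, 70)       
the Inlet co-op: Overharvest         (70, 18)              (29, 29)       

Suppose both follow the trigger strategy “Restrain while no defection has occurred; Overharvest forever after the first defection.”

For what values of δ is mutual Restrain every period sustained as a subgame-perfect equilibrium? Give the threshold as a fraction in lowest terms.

9/41

Under grim trigger the critical discount factor is (T−C)/(T−P) with T = 70, C = 61, P = 29.
δ* = (70−61)/(70−29) = 9/41.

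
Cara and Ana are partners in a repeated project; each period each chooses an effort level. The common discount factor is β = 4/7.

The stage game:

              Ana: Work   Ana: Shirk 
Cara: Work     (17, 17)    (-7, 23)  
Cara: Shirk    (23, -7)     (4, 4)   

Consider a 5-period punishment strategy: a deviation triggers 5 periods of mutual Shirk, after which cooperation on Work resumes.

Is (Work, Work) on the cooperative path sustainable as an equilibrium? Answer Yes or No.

A one-shot deviation gives 23 now, then 4 for 5 periods, then back to 17.
Gain from deviating: (23−17) today; loss: (17−4) in each of the next 5 periods.
No-deviation condition: (17−4)(β+…+β^5) ≥ 23−17, i.e. β+…+β^5 ≥ 6/13.
At β = 4/7: β+…+β^5 = 1.2521 ≥ 0.4615.
So cooperation is sustainable.

Yes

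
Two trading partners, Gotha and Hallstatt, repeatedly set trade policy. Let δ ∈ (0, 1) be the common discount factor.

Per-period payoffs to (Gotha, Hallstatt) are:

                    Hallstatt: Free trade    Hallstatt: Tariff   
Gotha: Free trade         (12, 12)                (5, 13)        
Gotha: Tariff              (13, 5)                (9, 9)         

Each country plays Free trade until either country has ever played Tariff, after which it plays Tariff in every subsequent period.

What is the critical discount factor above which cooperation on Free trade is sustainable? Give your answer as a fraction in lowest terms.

12/(1−δ) ≥ 13 + 9δ/(1−δ)
12 ≥ 13 − 4δ
δ ≥ 1/4.

1/4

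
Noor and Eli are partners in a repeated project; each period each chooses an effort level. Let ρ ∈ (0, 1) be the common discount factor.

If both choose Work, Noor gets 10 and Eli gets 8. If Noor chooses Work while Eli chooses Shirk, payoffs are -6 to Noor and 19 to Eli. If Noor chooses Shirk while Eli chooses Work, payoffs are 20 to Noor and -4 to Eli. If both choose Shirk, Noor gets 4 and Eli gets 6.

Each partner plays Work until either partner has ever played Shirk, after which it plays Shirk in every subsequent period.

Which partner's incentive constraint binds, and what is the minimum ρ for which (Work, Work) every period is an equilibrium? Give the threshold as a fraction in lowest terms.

Eli; ρ ≥ 11/13

For Noor: deviation gain 20−10 = 10, per-period punishment loss 10−4 = 6. IC gives ρ ≥ 10/16 = 5/8.
For Eli: gain 11, loss 2 per period, so ρ ≥ 11/13.
The tighter constraint is Eli's, so cooperation needs ρ ≥ 11/13.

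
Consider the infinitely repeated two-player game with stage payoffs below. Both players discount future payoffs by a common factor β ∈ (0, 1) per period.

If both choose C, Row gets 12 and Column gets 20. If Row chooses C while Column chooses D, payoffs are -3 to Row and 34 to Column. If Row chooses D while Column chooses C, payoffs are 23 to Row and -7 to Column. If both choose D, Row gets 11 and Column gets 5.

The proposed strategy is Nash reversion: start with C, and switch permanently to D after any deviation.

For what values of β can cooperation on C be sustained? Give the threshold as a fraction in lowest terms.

For Row: deviation gain 23−12 = 11, per-period punishment loss 12−11 = 1. IC gives β ≥ 11/12.
For Column: gain 14, loss 15 per period, so β ≥ 14/29.
The tighter constraint is Row's, so cooperation needs β ≥ 11/12.

11/12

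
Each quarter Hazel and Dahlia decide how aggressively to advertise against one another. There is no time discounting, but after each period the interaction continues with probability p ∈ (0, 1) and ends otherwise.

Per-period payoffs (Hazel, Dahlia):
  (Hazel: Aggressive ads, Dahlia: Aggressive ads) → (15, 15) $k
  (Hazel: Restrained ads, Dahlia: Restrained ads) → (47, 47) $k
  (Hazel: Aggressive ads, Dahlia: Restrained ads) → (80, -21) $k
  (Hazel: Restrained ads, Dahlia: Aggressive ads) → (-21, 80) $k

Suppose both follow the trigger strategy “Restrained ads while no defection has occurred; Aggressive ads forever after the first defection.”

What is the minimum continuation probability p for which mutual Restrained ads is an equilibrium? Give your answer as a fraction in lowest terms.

33/65

With no time discounting, the continuation probability p plays the role of the discount factor.
Grim-trigger IC: 47/(1−p) ≥ 80 + 15p/(1−p) ⇒ p ≥ (80−47)/(80−15) = 33/65.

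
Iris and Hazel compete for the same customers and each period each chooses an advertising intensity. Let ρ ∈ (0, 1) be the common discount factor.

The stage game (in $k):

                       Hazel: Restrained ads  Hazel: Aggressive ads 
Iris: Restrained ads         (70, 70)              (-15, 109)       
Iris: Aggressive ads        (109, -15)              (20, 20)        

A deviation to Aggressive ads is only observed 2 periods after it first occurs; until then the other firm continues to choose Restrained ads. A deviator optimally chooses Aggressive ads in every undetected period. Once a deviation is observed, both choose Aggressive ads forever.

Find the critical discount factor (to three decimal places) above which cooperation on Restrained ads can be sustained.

A deviator earns 109 for 2 periods, then 20 forever; cooperating earns 70 forever. Multiplying the IC by (1−ρ):
70 ≥ 109(1−ρ^2) + 20ρ^2, so 89·ρ^2 ≥ 39 and ρ^2 ≥ 39/89.
ρ ≥ (39/89)^(1/2) ≈ 0.662.

0.662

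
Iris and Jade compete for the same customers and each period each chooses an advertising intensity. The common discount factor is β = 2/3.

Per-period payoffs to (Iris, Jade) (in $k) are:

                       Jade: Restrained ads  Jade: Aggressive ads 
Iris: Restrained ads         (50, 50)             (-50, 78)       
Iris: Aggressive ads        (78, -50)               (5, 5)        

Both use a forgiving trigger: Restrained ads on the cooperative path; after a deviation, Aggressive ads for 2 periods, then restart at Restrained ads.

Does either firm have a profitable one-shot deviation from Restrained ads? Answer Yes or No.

Comparing payoff streams over the 3 periods until play realigns: cooperate → 50(1+β+…+β^2); deviate → 78 + 5(β+…+β^2).
Cooperation is sustained iff (50−5)(β+…+β^2) ≥ 78−50.
β+…+β^2 = 2/3·(1−(2/3)^2)/(1−2/3) = 1.1111, and (78−50)/(50−5) = 0.6222.
1.1111 ≥ 0.6222, so cooperation is sustainable.

No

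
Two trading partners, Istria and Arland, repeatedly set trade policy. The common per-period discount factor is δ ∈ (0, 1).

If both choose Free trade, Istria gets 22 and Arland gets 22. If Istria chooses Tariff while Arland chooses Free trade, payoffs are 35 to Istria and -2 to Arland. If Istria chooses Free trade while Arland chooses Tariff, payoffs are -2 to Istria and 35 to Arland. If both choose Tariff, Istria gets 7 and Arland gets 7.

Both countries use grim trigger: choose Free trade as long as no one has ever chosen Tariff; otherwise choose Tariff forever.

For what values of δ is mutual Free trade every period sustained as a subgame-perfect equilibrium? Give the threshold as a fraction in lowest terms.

Under grim trigger the critical discount factor is (T−C)/(T−P) with T = 35, C = 22, P = 7.
δ* = (35−22)/(35−7) = 13/28.

13/28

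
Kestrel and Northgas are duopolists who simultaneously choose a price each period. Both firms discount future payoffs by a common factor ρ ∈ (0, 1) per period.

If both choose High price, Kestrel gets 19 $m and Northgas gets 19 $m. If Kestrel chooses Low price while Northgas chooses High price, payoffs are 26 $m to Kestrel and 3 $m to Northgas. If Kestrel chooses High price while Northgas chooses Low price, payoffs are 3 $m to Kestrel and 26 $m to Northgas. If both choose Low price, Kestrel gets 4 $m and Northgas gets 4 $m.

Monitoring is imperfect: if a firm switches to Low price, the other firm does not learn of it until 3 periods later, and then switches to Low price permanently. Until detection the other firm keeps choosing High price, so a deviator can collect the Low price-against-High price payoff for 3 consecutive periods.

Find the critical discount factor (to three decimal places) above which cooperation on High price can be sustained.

0.683

Deviating for the 3 undetected periods gains 26−19 = 7 per period over cooperation, then loses 19−4 = 15 per period forever once punishment starts.
Gain: 7(1 + ρ + … + ρ^2); loss: 15·ρ^3/(1−ρ).
No profitable deviation ⇔ 7(1−ρ^3) ≤ 15·ρ^3, i.e. ρ^3 ≥ 7/(7+15) = 7/22.
Hence ρ ≥ (7/22)^(1/3) ≈ 0.683.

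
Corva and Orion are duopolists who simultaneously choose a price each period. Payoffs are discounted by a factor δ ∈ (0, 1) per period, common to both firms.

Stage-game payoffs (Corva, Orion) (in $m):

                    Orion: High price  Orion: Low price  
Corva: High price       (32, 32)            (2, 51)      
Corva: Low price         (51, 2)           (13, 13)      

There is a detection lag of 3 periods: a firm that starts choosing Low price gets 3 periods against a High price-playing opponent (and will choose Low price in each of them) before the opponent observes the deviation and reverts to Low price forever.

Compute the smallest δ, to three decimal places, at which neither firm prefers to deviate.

0.794

A deviator earns 51 for 3 periods, then 13 forever; cooperating earns 32 forever. Multiplying the IC by (1−δ):
32 ≥ 51(1−δ^3) + 13δ^3, so 38·δ^3 ≥ 19 and δ^3 ≥ 1/2.
δ ≥ (1/2)^(1/3) ≈ 0.794.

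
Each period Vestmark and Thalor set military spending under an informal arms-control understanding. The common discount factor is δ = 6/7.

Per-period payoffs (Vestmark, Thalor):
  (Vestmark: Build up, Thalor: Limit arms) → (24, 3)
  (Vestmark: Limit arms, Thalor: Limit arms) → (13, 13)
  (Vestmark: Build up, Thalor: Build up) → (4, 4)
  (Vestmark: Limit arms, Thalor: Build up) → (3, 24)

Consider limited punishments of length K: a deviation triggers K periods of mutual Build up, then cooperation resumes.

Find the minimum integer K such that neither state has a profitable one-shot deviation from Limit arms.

Need Σ_{k=1}^{K} δ^k ≥ (24−13)/(13−4) = 1.2222 at δ = 6/7.
At K = 1 the sum is 0.8571 < 1.2222; at K = 2 it is 1.5918 ≥ 1.2222.
So the minimum punishment length is K = 2.

2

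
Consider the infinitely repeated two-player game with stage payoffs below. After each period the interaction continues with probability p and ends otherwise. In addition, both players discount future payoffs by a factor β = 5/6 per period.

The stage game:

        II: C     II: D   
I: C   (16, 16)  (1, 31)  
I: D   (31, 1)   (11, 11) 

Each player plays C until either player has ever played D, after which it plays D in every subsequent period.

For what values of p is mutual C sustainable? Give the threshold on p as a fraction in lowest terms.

With continuation probability p and discount β, the effective per-period discount factor is βp.
Grim-trigger IC: βp ≥ (31−16)/(31−11) = 3/4.
So p ≥ (3/4)/(5/6) = 9/10.

9/10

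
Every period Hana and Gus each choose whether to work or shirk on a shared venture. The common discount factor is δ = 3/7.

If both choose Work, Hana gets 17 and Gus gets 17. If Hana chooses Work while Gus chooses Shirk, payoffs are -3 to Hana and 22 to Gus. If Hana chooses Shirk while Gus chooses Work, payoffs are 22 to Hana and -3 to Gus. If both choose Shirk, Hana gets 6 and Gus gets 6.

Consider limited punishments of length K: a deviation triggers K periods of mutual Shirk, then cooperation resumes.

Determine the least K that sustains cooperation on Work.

No profitable deviation requires (17−6)(δ+…+δ^K) ≥ 22−17, i.e. δ+…+δ^K ≥ 5/11 ≈ 0.4545.
With δ = 3/7, the partial sums are K=1: 0.4286, K=2: 0.6122.
K = 2 is the first length at which the sum reaches 0.4545.

2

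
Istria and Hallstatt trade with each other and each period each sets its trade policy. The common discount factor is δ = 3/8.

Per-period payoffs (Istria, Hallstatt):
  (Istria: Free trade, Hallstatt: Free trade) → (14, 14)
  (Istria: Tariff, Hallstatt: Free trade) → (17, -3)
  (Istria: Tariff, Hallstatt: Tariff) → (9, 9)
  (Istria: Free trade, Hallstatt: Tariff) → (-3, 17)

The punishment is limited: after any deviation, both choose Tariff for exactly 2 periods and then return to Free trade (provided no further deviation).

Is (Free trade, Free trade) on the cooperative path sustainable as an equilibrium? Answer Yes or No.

No

Comparing payoff streams over the 3 periods until play realigns: cooperate → 14(1+δ+…+δ^2); deviate → 17 + 9(δ+…+δ^2).
Cooperation is sustained iff (14−9)(δ+…+δ^2) ≥ 17−14.
δ+…+δ^2 = 3/8·(1−(3/8)^2)/(1−3/8) = 0.5156, and (17−14)/(14−9) = 0.6000.
0.5156 < 0.6000, so cooperation is not sustainable.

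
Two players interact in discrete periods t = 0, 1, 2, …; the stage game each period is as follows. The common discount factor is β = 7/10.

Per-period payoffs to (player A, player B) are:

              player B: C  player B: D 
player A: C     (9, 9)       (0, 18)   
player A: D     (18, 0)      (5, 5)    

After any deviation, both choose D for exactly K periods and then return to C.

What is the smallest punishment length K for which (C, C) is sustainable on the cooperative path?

No profitable deviation requires (9−5)(β+…+β^K) ≥ 18−9, i.e. β+…+β^K ≥ 9/4 ≈ 2.2500.
With β = 7/10, the partial sums are K=1: 0.7000, K=2: 1.1900, …, K=8: 2.1988, K=9: 2.2392, K=10: 2.2674.
K = 10 is the first length at which the sum reaches 2.2500.

10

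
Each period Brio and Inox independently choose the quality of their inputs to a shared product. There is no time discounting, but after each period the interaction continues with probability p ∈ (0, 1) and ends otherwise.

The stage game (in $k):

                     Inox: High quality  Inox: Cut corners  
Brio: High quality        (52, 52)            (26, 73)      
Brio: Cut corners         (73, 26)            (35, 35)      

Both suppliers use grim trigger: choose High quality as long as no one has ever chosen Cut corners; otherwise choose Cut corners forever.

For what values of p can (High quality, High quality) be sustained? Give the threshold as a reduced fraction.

21/38

Expected cooperation value is 52 + p·52 + p²·52 + … = 52/(1−p); deviation gives 73 + p·35/(1−p).
52 ≥ 73(1−p) + 35p ⇒ 38p ≥ 21 ⇒ p ≥ 21/38.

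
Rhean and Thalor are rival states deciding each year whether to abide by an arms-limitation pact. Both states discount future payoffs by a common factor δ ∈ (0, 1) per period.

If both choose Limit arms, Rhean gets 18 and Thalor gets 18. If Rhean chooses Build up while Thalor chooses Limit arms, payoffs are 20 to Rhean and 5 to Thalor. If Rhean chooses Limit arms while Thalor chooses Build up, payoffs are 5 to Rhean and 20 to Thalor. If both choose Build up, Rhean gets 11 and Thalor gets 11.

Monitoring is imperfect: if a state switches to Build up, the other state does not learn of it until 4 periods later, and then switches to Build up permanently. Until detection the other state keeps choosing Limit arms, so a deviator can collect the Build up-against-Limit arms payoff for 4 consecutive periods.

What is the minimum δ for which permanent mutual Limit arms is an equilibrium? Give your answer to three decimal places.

The best deviation is to choose Build up for all 4 undetected periods, earning 20 each, then 11 forever once detected.
Deviation value: 20(1−δ^4)/(1−δ) + 11δ^4/(1−δ); cooperation value: 18/(1−δ).
IC: 18 ≥ 20(1−δ^4) + 11δ^4 = 20 − 9δ^4.
So δ^4 ≥ 2/9, giving δ ≥ (2/9)^(1/4) ≈ 0.687.

0.687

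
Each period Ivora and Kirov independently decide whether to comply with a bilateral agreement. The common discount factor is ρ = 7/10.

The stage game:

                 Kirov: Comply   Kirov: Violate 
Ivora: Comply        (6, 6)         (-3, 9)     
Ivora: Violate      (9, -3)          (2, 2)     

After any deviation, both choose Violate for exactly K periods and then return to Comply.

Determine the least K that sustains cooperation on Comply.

Need Σ_{k=1}^{K} ρ^k ≥ (9−6)/(6−2) = 0.7500 at ρ = 7/10.
At K = 1 the sum is 0.7000 < 0.7500; at K = 2 it is 1.1900 ≥ 0.7500.
So the minimum punishment length is K = 2.

2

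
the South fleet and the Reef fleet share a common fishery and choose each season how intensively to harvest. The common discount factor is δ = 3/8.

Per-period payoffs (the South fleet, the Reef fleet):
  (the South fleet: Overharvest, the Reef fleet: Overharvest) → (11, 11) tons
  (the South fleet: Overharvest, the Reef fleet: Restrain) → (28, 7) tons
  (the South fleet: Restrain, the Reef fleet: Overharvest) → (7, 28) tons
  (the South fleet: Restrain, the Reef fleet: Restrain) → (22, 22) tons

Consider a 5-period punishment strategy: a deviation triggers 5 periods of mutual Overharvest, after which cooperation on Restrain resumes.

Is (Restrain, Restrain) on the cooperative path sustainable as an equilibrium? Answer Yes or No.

A one-shot deviation gives 28 now, then 11 for 5 periods, then back to 22.
Gain from deviating: (28−22) today; loss: (22−11) in each of the next 5 periods.
No-deviation condition: (22−11)(δ+…+δ^5) ≥ 28−22, i.e. δ+…+δ^5 ≥ 6/11.
At δ = 3/8: δ+…+δ^5 = 0.5956 ≥ 0.5455.
So cooperation is sustainable.

Yes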